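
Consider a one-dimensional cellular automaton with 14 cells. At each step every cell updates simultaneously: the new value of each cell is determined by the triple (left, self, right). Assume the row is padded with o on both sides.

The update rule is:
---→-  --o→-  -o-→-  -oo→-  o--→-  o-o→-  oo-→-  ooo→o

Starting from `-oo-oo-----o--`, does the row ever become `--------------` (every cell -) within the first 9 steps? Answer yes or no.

yes

--------------
all cells are - at step 1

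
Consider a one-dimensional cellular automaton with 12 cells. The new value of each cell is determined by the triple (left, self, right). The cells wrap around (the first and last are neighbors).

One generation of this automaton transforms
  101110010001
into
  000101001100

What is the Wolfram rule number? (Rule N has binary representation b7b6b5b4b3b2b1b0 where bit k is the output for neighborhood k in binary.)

145

position 3: 111 → 1  (bit 7 = 1)
position 0: 110 → 0  (bit 6 = 0)
position 1: 101 → 0  (bit 5 = 0)
position 5: 100 → 1  (bit 4 = 1)
position 2: 011 → 0  (bit 3 = 0)
position 7: 010 → 0  (bit 2 = 0)
position 6: 001 → 0  (bit 1 = 0)
position 9: 000 → 1  (bit 0 = 1)
bits b7..b0 = 10010001 = 145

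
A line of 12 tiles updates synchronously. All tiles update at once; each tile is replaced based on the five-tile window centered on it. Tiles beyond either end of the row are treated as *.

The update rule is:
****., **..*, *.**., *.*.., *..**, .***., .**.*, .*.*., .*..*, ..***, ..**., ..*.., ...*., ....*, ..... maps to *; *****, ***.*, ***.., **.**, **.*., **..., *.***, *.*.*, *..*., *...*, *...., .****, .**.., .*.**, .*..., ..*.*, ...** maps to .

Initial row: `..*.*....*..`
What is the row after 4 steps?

*..**..*****
.***.***....
..*...*...*.
*.*..**..*..

*.*..**..*..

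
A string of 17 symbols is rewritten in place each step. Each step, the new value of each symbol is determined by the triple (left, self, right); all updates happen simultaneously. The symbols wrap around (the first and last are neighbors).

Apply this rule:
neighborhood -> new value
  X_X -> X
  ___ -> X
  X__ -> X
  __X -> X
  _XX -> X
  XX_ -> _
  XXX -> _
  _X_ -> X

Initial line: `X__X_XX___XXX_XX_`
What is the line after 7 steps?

XXXXXX_XXXX__XX_X
______XX___XXX_XX
XXXXXXX_XXXX__XX_
X______XX___XXX_X
_XXXXXXX_XXXX__XX
XX______XX___XXX_
X_XXXXXXX_XXXX__X

X_XXXXXXX_XXXX__X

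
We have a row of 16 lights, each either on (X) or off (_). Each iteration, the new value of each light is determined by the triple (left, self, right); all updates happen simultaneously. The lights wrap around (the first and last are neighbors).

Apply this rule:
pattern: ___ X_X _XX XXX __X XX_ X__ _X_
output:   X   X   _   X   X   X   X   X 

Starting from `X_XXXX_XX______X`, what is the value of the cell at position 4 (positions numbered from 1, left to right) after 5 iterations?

XX_XXXX_XXXXXXX_
_XX_XXXX_XXXXXXX
X_XX_XXXX_XXXXXX
XX_XX_XXXX_XXXXX
XXX_XX_XXXX_XXXX
position 4 holds _

_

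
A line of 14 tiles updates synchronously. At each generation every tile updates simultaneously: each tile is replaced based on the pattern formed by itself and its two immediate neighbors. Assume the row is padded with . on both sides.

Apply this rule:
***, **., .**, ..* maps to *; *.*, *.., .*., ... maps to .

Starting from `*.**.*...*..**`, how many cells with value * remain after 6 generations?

generation 1: ..**....*..***
generation 2: .***...*..****
generation 3: ****..*..*****
generation 4: ****.*..******
generation 5: ****...*******
generation 6: ****..********
count of *: 12

12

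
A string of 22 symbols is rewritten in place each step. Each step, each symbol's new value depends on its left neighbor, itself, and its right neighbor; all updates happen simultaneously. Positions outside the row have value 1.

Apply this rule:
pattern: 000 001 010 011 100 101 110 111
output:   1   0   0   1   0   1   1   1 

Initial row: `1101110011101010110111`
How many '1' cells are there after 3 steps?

20

step 1: 1111110011110101111111
step 2: 1111110011111011111111
step 3: 1111110011111111111111
count of 1: 20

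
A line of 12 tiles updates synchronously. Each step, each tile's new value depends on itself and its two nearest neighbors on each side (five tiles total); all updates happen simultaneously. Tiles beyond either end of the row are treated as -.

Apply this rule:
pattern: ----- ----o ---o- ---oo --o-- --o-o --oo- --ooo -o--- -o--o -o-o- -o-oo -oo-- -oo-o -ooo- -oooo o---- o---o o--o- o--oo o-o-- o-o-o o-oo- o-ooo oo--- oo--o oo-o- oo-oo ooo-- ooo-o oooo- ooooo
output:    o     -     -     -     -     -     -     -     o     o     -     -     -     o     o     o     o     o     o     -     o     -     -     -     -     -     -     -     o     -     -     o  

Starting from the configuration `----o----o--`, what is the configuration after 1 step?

oo---oo---oo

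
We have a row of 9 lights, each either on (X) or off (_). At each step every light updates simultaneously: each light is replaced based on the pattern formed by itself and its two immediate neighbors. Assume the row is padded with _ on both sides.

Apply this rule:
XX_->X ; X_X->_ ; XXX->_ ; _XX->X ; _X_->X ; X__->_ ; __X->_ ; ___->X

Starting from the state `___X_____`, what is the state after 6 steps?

XX_X_X__X

XX_X_XXXX
XX_X_X__X
XX_X_X__X  (fixed point — unchanged through step 6)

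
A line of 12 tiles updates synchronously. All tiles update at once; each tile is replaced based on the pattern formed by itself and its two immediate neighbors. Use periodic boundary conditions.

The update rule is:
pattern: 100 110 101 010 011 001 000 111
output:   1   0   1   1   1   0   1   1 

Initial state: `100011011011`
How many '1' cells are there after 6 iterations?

9

011010110111
110111101110
101111011101
011110111011
111101110110
111011101101
count of 1: 9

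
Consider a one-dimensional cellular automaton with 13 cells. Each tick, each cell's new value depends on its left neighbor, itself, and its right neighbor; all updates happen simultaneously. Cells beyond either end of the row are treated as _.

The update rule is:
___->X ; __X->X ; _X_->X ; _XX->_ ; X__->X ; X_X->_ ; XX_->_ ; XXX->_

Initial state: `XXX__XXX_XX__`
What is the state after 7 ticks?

___XX______XX
XXX__XXXXXX__
___XX______XX  (repeats tick 1; period 2)
tick 7: ___XX______XX

___XX______XX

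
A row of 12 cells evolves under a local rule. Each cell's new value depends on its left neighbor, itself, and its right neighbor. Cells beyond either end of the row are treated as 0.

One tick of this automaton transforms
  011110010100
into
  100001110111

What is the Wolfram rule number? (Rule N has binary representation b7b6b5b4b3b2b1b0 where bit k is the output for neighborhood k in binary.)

23

position 2: 111 → 0  (bit 7 = 0)
position 4: 110 → 0  (bit 6 = 0)
position 8: 101 → 0  (bit 5 = 0)
position 5: 100 → 1  (bit 4 = 1)
position 1: 011 → 0  (bit 3 = 0)
position 7: 010 → 1  (bit 2 = 1)
position 0: 001 → 1  (bit 1 = 1)
position 11: 000 → 1  (bit 0 = 1)
bits b7..b0 = 00010111 = 23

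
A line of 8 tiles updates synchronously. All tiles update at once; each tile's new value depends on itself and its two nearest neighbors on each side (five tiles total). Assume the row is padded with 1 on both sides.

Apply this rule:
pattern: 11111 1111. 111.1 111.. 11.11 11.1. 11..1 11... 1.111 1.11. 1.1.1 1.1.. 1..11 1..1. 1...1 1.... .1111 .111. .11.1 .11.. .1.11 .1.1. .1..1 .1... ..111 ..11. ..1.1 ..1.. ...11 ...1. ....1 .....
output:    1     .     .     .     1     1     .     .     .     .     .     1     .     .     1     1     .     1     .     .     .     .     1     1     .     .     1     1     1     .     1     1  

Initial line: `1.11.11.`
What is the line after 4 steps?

.1..1..1
111.11..
1..1....
...11111

...11111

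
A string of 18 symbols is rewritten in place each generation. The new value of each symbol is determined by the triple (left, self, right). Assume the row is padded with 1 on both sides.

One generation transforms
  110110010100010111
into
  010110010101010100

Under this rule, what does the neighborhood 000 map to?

At position 11 the neighborhood is 000; the next row has 1 there.

1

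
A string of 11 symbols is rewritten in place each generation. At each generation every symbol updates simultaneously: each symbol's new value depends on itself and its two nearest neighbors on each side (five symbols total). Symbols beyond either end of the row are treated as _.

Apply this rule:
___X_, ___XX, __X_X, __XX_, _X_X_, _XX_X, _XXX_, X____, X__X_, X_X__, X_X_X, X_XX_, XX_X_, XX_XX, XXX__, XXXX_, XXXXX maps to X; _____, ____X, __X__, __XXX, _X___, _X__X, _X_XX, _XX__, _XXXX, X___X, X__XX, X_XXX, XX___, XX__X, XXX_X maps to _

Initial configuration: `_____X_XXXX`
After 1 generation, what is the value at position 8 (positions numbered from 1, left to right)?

_

____XX___XX
position 8 holds _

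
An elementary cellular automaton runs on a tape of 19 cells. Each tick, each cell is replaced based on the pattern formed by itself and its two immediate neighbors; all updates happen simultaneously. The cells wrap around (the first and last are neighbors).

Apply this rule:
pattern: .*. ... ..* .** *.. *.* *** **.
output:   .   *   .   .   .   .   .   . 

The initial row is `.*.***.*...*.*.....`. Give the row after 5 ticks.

.........*.....****

.........*.....****
.*******...***.....
.........*.....****  (repeats tick 1; period 2)
tick 5: .........*.....****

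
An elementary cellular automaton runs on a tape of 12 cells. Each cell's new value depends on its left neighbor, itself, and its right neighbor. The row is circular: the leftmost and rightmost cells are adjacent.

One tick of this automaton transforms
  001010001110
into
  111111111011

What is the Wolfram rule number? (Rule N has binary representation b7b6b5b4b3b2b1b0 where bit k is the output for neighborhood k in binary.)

127

position 9: 111 → 0  (bit 7 = 0)
position 10: 110 → 1  (bit 6 = 1)
position 3: 101 → 1  (bit 5 = 1)
position 5: 100 → 1  (bit 4 = 1)
position 8: 011 → 1  (bit 3 = 1)
position 2: 010 → 1  (bit 2 = 1)
position 1: 001 → 1  (bit 1 = 1)
position 0: 000 → 1  (bit 0 = 1)
bits b7..b0 = 01111111 = 127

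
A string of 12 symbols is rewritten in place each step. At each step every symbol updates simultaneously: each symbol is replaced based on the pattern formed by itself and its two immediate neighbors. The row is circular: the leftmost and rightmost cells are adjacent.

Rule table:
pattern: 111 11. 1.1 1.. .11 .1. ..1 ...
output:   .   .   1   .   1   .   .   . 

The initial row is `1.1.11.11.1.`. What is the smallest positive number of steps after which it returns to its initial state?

.1.11.11.1.1
1.11.11.1.1.
.11.11.1.1.1
11.11.1.1.1.
1.11.1.1.1.1
.11.1.1.1.11
11.1.1.1.11.
1.1.1.1.11.1
.1.1.1.11.11
1.1.1.11.11.
.1.1.11.11.1
1.1.11.11.1.

12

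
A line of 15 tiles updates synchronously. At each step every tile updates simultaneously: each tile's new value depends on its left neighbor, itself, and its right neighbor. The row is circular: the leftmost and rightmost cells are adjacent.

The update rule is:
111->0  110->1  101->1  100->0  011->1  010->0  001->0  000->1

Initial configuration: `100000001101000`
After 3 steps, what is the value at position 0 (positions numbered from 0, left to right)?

0

001111101110010
101000111010000
010010101100110
position 0 holds 0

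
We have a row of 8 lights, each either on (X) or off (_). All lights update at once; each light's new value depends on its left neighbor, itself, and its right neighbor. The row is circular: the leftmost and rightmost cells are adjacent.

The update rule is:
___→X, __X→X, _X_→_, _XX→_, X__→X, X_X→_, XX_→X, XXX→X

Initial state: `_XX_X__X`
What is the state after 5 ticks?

__X__XX_
XX_XX_XX
XX__X__X
XXXX_XX_
_XXX__X_

_XXX__X_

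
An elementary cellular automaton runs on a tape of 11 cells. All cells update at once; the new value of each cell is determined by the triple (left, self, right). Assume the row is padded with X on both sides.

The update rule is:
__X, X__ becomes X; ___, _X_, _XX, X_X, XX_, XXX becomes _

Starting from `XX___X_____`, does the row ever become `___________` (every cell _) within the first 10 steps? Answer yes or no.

__X_X_X___X
XX_____X_X_
__X___X____
XX_X_X_X__X
________XX_
X______X___
_X____X_X_X
__X__X_____
XX_XX_X___X
_______X_X_
step 10 is _______X_X_, still not uniform _

no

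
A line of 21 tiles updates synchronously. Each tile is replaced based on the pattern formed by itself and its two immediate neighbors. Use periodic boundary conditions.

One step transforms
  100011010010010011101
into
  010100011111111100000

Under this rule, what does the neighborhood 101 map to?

At position 6 the neighborhood is 101; the next row has 0 there.

0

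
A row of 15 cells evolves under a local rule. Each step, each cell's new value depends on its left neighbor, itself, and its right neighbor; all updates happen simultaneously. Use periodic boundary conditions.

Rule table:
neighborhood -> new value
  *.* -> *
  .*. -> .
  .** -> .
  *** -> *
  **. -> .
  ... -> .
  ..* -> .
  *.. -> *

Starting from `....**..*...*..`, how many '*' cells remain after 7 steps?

......*..*...*.
.......*..*...*
*.......*..*...
.*.......*..*..
..*.......*..*.
...*.......*..*
*...*.......*..
count of *: 3

3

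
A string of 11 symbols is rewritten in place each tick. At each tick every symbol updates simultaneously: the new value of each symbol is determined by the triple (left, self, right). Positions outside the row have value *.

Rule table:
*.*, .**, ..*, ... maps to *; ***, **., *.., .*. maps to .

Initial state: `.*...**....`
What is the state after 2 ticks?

*..***..***
..**...**..

..**...**..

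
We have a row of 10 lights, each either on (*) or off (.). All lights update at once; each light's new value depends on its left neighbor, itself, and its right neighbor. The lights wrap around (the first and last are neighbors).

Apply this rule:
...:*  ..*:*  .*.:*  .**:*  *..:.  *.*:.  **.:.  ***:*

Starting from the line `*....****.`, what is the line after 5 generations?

****..**..

*.******..
*.*****..*
..****..**
.****..**.
****..**..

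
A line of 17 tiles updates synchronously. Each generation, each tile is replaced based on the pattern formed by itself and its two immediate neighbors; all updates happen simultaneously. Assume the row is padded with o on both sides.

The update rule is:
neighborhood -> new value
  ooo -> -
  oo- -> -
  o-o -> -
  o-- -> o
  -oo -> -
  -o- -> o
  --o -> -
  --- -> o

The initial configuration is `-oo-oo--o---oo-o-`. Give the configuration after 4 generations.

generation 1: ------o-ooo----o-
generation 2: ooooo-o----ooo-o-
generation 3: ------oooo-----o-
generation 4: ooooo-----oooo-o-

ooooo-----oooo-o-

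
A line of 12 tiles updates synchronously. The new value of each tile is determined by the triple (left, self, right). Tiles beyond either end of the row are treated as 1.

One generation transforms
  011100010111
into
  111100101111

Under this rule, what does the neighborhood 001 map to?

At position 6 the neighborhood is 001; the next row has 1 there.

1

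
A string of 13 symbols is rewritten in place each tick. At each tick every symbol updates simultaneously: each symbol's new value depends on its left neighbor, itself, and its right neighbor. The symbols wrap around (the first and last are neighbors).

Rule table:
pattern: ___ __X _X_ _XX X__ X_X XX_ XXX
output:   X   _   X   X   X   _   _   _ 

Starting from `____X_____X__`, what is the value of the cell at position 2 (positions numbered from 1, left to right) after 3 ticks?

XXX_XXXXX_XXX
____X_____X__  (repeats tick 0; period 2)
tick 3: XXX_XXXXX_XXX
position 2 holds X

X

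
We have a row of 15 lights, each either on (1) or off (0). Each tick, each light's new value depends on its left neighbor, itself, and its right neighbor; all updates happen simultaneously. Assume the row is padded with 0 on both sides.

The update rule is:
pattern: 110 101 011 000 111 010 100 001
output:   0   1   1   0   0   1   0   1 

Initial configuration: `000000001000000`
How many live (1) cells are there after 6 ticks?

000000011000000
000000110000000
000001100000000
000011000000000
000110000000000
001100000000000
count of 1: 2

2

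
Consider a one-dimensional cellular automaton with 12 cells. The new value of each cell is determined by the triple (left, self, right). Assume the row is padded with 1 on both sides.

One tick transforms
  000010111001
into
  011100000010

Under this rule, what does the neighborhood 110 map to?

0

At position 8 the neighborhood is 110; the next row has 0 there.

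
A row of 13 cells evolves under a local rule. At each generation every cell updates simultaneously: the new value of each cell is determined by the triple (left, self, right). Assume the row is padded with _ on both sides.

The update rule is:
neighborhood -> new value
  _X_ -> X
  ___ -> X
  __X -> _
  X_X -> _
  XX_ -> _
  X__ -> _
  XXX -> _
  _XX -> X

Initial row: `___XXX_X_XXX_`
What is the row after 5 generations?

X__X_X_X_X_X_

XX_X___X_X___
X__X_X_X_X_XX
X__X_X_X_X_X_
X__X_X_X_X_X_  (fixed point — unchanged through generation 5)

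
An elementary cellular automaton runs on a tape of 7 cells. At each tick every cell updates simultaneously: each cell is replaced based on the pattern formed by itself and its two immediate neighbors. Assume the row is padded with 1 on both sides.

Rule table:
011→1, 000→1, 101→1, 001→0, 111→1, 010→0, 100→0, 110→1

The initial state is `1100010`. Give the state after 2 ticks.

1110001

tick 1: 1101001
tick 2: 1110001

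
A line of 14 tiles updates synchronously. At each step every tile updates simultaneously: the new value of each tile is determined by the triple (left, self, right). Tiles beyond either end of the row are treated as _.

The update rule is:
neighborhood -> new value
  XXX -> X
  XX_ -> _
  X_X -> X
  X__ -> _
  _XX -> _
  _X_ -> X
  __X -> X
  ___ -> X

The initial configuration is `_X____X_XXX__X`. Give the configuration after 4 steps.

XX_XXXXX_X__XX
__X_XXX_XX_X__
XXXX_X_X__XX_X
_XX_XXXX_X__XX

_XX_XXXX_X__XX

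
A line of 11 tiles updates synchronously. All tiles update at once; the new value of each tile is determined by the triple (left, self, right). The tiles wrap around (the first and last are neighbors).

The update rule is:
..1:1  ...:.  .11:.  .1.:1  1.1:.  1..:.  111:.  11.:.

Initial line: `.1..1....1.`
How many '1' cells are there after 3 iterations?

2

11.11...11.
.......1...
......11...
count of 1: 2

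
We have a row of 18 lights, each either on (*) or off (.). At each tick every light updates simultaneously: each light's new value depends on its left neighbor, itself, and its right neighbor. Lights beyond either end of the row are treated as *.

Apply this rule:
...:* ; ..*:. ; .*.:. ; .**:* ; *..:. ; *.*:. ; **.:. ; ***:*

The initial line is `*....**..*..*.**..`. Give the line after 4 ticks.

.**.*..****.....*.

..**.*........*...
..*....******...*.
....**.*****..*...
.**.*..****.....*.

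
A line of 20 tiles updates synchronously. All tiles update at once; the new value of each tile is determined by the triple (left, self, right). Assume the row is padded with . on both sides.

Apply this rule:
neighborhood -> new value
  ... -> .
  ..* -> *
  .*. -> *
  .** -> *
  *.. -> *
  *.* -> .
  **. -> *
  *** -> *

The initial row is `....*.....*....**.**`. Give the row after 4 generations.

...***...***..***.**
..*****.*********.**
.******.*********.**
*******.*********.**

*******.*********.**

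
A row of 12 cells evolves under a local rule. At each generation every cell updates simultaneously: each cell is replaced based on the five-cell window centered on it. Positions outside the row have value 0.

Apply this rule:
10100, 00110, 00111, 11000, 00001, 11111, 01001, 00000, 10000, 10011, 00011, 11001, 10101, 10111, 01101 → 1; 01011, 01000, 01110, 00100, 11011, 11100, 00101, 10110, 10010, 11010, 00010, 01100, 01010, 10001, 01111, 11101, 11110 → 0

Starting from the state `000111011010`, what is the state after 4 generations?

111100001010
100011100010
000110010000
111101000111

111101000111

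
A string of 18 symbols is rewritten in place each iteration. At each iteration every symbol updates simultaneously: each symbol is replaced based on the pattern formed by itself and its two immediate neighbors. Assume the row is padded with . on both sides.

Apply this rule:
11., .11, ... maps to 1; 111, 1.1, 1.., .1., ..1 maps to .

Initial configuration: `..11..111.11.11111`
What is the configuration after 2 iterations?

..11......11...1..

iteration 1: 1.11..1.1.11.1...1
iteration 2: ..11......11...1..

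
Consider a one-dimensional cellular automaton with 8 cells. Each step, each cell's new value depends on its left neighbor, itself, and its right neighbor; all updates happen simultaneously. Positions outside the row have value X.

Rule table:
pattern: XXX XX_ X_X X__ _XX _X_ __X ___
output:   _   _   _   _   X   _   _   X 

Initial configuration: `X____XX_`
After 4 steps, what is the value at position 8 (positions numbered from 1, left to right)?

__XX_X__
__X_____
____XXX_
_XX_X___
position 8 holds _

_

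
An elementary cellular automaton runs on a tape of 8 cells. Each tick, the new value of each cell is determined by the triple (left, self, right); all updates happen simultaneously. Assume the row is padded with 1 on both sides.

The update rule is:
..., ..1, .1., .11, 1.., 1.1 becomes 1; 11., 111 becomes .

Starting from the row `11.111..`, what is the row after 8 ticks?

..11..11
111.111.
...11..1
1111.111
....11..
11111.11
.....11.
111111.1

111111.1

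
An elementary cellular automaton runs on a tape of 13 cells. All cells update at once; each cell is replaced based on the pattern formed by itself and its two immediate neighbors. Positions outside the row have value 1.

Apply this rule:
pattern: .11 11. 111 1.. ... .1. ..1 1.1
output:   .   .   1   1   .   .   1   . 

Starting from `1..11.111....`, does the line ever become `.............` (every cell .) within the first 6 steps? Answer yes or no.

step 1: .11....1.1..1
step 2: ...1..1...11.
step 3: 1.1.11.1.1...
step 4: ..........1.1
step 5: 1........1...
step 6: .1......1.1.1
step 6 is .1......1.1.1, still not uniform .

no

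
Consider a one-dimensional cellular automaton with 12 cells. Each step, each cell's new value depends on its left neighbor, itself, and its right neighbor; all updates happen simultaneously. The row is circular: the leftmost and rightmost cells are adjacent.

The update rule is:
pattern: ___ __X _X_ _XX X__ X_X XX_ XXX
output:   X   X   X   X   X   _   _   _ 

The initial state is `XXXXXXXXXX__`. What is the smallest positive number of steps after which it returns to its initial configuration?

step 1: X_________XX
step 2: _XXXXXXXXXX_
step 3: XX_________X
step 4: __XXXXXXXXXX
step 5: XXX_________
step 6: X__XXXXXXXXX
step 7: _XXX________
step 8: XX__XXXXXXXX
step 9: __XXX_______
step 10: XXX__XXXXXXX
step 11: ___XXX______
step 12: XXXX__XXXXXX
step 13: ____XXX_____
step 14: XXXXX__XXXXX
step 15: _____XXX____
step 16: XXXXXX__XXXX
step 17: ______XXX___
step 18: XXXXXXX__XXX
step 19: _______XXX__
step 20: XXXXXXXX__XX
step 21: ________XXX_
step 22: XXXXXXXXX__X
step 23: _________XXX
step 24: XXXXXXXXXX__

24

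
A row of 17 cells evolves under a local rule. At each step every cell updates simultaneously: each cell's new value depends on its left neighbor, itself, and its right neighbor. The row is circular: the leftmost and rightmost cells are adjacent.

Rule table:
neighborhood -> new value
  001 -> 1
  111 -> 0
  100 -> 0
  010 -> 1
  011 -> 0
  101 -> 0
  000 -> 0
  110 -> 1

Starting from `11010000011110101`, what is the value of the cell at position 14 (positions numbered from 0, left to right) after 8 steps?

1

01010000100010100
11010001100110100
01010010101010101
01010110101010101
01010010101010101  (repeats step 3; period 2)
step 8: 01010110101010101
position 14 holds 1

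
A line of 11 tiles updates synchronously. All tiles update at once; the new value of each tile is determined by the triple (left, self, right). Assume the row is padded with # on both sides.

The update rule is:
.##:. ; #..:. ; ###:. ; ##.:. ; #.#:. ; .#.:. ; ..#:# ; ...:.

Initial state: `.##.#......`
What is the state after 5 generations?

......#..#.

generation 1: ..........#
generation 2: .........#.
generation 3: ........#..
generation 4: .......#..#
generation 5: ......#..#.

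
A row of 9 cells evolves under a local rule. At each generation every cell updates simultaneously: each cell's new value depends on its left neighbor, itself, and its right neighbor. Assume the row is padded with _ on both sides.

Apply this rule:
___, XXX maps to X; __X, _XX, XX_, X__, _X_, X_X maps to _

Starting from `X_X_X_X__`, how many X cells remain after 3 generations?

________X
XXXXXXX__
_XXXXX__X
count of X: 6

6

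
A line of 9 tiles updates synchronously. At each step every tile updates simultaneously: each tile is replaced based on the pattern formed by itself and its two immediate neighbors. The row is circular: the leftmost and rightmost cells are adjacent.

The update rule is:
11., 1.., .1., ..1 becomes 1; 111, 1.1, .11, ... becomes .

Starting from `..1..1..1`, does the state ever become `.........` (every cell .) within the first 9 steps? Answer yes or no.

111111111
.........
all cells are . at step 2

yes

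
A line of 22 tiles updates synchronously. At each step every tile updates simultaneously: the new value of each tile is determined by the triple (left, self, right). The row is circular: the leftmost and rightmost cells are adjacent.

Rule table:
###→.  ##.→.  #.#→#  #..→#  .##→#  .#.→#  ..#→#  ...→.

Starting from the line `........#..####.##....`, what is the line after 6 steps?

.......#####...##.#...
......##....#.##.###..
.....##.#..####.##..#.
....##.#####...##.####
#..##.##....#.##.##...
####.##.#..####.##.#.#

####.##.#..####.##.#.#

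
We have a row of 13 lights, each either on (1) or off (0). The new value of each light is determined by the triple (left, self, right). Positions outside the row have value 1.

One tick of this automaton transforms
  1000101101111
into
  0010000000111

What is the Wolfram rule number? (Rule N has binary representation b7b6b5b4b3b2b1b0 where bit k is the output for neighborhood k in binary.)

129

position 10: 111 → 1  (bit 7 = 1)
position 0: 110 → 0  (bit 6 = 0)
position 5: 101 → 0  (bit 5 = 0)
position 1: 100 → 0  (bit 4 = 0)
position 6: 011 → 0  (bit 3 = 0)
position 4: 010 → 0  (bit 2 = 0)
position 3: 001 → 0  (bit 1 = 0)
position 2: 000 → 1  (bit 0 = 1)
bits b7..b0 = 10000001 = 129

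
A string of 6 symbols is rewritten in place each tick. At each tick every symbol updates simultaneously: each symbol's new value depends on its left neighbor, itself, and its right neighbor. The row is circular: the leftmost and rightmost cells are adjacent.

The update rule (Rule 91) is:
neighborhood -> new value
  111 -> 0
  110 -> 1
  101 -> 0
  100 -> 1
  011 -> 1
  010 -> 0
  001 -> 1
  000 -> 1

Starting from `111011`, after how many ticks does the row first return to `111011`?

tick 1: 001010
tick 2: 110001
tick 3: 011111
tick 4: 010001
tick 5: 001110
tick 6: 111011

6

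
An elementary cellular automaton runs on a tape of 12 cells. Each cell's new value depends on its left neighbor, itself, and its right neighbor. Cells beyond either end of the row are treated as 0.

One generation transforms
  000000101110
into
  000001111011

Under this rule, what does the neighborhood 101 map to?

At position 7 the neighborhood is 101; the next row has 1 there.

1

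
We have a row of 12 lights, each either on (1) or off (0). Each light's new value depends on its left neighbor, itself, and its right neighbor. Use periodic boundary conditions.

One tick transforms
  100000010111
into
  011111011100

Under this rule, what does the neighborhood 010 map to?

At position 7 the neighborhood is 010; the next row has 1 there.

1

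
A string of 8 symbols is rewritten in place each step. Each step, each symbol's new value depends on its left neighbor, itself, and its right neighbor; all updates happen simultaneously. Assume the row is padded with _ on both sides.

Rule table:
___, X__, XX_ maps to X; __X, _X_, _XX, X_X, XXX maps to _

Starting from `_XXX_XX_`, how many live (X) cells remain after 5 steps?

step 1: ___X__XX
step 2: XX__X__X
step 3: _XX__X__
step 4: __XX__XX
step 5: X__XX__X
count of X: 4

4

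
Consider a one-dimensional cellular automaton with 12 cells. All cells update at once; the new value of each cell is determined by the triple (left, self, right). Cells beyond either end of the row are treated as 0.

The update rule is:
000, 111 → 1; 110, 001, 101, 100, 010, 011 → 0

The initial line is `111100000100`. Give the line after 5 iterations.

001000011001

011001110001
000000100100
111110000001
011100111100
001000011001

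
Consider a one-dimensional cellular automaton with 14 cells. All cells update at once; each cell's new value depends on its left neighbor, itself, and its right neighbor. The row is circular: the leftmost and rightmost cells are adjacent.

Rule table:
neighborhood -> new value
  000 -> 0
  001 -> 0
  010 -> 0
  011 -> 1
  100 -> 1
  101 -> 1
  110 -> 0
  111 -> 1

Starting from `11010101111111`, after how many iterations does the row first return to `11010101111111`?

10101011111111
01010111111111
10101111111110
01011111111101
10111111111010
01111111110101
11111111101010
11111111010101
11111110101011
11111101010111
11111010101111
11110101011111
11101010111111
11010101111111

14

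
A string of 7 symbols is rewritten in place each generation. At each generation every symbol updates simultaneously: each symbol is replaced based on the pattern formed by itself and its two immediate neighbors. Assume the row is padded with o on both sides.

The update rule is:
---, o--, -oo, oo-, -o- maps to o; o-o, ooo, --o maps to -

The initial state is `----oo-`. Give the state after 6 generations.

o-o-oo-

generation 1: ooo-oo-
generation 2: --o-oo-
generation 3: o-o-oo-
generation 4: o-o-oo-  (fixed point — unchanged through generation 6)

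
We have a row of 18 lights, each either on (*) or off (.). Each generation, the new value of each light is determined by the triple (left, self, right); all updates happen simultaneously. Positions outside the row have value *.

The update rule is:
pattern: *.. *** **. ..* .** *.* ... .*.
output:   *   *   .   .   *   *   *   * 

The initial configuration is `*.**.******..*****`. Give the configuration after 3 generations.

*.******.*********

.**.******.*.*****
**.******.********
*.******.*********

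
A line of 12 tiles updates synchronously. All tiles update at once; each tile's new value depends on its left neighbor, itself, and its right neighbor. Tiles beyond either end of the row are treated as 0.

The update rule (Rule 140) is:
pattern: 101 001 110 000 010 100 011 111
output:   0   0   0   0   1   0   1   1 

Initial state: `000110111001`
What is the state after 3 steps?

000100100001

step 1: 000100110001
step 2: 000100100001
step 3: 000100100001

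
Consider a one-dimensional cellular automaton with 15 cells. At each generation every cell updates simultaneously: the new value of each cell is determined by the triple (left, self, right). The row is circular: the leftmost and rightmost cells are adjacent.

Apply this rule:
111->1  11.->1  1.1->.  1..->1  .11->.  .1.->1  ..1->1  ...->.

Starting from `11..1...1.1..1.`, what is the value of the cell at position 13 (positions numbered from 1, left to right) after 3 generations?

1

.11111.11.1111.
1.1111..1..1111
1..11111111.111
position 13 holds 1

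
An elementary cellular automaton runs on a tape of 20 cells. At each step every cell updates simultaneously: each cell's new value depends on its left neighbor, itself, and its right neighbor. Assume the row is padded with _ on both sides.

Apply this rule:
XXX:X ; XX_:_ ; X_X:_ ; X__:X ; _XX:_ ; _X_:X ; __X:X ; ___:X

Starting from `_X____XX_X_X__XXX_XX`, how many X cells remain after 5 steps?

15

XXXXXX___X_XXX_X____
_XXXX_XXXX__X__XXXXX
X_XX___XX_XXXXX_XXX_
X___XXX____XXX___X_X
XXXX_X_XXXX_X_XXXX_X
count of X: 15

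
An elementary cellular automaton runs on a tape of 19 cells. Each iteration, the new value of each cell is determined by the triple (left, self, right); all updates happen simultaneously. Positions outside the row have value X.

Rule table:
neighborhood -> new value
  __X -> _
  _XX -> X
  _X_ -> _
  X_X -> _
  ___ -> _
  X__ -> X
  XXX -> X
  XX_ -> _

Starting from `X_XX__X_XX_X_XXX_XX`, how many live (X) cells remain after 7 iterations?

iteration 1: __X_X___X____XX__XX
iteration 2: X____X___X___X_X_XX
iteration 3: _X____X___X______XX
iteration 4: __X____X___X_____XX
iteration 5: X__X____X___X____XX
iteration 6: _X__X____X___X___XX
iteration 7: __X__X____X___X__XX
count of X: 6

6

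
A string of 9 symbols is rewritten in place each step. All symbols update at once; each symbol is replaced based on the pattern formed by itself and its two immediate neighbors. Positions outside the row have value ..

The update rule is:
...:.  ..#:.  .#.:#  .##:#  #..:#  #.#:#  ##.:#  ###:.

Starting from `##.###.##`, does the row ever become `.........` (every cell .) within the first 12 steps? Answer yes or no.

####.####
#..###..#
##.#.##.#
#########
#.......#
##......#
###.....#
#.##....#
#####...#
#...##..#
##..###.#
###.#.###
step 12 is ###.#.###, still not uniform .

no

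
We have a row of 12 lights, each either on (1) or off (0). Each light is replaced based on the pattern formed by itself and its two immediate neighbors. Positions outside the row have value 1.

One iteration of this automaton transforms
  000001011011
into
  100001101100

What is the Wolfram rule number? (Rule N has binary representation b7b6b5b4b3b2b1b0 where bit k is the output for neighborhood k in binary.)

116

position 11: 111 → 0  (bit 7 = 0)
position 8: 110 → 1  (bit 6 = 1)
position 6: 101 → 1  (bit 5 = 1)
position 0: 100 → 1  (bit 4 = 1)
position 7: 011 → 0  (bit 3 = 0)
position 5: 010 → 1  (bit 2 = 1)
position 4: 001 → 0  (bit 1 = 0)
position 1: 000 → 0  (bit 0 = 0)
bits b7..b0 = 01110100 = 116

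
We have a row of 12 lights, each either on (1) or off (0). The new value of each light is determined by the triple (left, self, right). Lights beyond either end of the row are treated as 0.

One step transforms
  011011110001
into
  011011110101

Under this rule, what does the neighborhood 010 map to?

1

At position 11 the neighborhood is 010; the next row has 1 there.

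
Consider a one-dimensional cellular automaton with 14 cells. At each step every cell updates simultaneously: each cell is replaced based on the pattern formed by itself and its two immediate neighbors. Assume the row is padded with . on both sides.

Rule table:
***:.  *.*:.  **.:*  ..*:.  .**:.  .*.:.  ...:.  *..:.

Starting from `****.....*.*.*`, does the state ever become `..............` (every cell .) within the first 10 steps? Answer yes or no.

...*..........
..............
all cells are . at step 2

yes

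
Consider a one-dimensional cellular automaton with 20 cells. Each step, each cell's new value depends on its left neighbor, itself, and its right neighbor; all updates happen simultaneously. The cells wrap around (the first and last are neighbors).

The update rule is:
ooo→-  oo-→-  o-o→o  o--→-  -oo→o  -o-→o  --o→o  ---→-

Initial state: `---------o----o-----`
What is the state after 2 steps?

-------oo---oo------

step 1: --------oo---oo-----
step 2: -------oo---oo------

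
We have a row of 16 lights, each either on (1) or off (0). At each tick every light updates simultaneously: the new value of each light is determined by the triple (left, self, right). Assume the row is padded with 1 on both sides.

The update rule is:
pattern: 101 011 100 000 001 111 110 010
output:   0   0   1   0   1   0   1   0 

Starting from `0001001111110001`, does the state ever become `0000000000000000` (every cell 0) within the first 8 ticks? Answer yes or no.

1010110000011010
1000011000101000
1100101101000101
0111000100101000
0001101011000101
1010100001101000
1000010010100101
1100101100011000
tick 8 is 1100101100011000, still not uniform 0

no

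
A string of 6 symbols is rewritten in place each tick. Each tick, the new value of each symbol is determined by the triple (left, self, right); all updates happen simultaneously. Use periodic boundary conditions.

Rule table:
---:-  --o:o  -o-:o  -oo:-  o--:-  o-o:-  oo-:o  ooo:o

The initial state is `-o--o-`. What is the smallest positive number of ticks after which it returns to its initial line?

2

tick 1: oo-oo-
tick 2: -o--o-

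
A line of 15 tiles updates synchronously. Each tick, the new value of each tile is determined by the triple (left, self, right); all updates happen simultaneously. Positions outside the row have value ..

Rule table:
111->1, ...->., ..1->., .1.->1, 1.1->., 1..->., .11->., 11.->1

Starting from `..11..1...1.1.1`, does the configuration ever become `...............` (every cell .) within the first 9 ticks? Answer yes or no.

no

...1..1...1.1.1
...1..1...1.1.1  (fixed point — unchanged through tick 9)
tick 9 is ...1..1...1.1.1, still not uniform .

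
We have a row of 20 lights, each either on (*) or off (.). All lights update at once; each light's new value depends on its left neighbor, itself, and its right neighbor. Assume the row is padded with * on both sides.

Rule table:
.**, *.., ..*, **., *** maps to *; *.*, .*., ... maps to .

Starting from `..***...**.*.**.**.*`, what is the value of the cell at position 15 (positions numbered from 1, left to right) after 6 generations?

generation 1: ******.***...**.**.*
generation 2: ******.****.***.**.*
generation 3: ******.****.***.**.*  (fixed point — unchanged through generation 6)
position 15 holds *

*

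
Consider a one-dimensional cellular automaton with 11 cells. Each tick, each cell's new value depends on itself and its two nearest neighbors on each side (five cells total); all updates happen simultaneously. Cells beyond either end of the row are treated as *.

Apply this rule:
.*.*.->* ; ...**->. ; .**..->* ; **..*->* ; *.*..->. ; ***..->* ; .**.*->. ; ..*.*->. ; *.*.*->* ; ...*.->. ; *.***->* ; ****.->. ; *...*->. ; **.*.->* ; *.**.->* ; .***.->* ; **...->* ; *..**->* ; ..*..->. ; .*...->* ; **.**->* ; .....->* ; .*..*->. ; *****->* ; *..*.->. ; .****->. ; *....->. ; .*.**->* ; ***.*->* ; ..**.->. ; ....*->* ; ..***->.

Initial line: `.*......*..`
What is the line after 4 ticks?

****.******

*.*.***...*
********...
******.**..
****.******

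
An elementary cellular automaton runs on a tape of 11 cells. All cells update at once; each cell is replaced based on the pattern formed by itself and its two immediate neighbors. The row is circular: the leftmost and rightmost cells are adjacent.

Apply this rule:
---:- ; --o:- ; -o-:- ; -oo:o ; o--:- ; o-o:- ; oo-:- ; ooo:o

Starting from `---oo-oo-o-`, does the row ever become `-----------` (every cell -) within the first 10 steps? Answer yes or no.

---o--o----
-----------
all cells are - at step 2

yes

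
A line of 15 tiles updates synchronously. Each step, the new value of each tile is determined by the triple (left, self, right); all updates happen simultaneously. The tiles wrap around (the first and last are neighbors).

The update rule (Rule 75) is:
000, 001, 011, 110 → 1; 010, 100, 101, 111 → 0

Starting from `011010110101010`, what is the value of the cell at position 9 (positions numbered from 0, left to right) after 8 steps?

0

111000110000000
101011110111111
100010010100000
001100100001111
011101001111001
010100011001010
100001111010000
001111001000111
position 9 holds 0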